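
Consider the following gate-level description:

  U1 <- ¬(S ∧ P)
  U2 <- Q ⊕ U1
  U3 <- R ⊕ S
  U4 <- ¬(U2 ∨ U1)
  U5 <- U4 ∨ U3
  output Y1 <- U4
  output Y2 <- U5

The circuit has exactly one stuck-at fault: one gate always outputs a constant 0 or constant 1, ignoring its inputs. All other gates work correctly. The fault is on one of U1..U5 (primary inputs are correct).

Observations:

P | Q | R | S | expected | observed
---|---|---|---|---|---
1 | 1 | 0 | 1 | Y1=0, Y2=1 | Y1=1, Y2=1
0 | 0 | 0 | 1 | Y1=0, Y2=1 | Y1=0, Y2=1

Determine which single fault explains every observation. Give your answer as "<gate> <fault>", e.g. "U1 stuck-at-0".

U2 stuck-at-0

Fault-free values for test 1 (P=1, Q=1, R=0, S=1): U1=0, U2=1, U3=1, U4=0, U5=1, giving Y1=0, Y2=1. Observed Y1=1, Y2=1.
Test 1: faults giving observed Y1=1, Y2=1 are {U2 stuck-at-0, U4 stuck-at-1}.
Test 2 (P=0, Q=0, R=0, S=1): fault-free U1=1, U2=1, U3=1, U4=0, U5=1 → Y1=0, Y2=1; observed Y1=0, Y2=1. Eliminates U4 stuck-at-1.
Only U2 stuck-at-0 is consistent with every test.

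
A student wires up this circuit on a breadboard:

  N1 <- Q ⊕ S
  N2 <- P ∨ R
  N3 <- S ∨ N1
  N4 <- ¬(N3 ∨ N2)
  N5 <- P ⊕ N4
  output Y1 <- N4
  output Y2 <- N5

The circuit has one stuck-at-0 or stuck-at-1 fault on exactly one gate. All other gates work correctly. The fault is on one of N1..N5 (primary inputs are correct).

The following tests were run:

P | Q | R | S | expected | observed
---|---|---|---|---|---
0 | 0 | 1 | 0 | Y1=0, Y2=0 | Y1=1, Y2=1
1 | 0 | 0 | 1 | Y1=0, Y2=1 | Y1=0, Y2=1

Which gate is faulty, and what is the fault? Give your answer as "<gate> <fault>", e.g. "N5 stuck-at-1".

N2 stuck-at-0

Fault-free values for test 1 (P=0, Q=0, R=1, S=0): N1=0, N2=1, N3=0, N4=0, N5=0, giving Y1=0, Y2=0. Observed Y1=1, Y2=1.
Test 1: faults giving observed Y1=1, Y2=1 are {N2 stuck-at-0, N4 stuck-at-1}.
Test 2 (P=1, Q=0, R=0, S=1): fault-free N1=1, N2=1, N3=1, N4=0, N5=1 → Y1=0, Y2=1; observed Y1=0, Y2=1. Eliminates N4 stuck-at-1.
Only N2 stuck-at-0 is consistent with every test.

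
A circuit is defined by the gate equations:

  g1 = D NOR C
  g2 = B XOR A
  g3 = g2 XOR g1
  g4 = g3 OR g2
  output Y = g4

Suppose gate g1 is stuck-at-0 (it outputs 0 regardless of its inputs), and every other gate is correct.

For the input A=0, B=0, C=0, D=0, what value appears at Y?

Propagate with g1 forced: g1=0 [stuck-at-0], g2=0, g3=0, g4=0.
So Y = 0. (Without the fault it would be 1.)

0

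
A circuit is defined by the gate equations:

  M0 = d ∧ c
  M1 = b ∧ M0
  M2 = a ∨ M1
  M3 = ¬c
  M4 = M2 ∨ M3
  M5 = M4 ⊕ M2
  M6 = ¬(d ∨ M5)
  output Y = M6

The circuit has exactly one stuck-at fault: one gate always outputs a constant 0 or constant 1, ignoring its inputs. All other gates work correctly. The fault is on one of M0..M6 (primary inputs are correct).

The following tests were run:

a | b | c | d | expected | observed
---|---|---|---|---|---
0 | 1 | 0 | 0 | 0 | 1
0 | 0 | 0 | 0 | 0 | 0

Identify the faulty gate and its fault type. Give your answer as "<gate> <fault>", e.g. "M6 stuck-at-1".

M0 stuck-at-1

Fault-free values for test 1 (a=0, b=1, c=0, d=0): M0=0, M1=0, M2=0, M3=1, M4=1, M5=1, M6=0, giving Y=0. Observed 1.
Test 1: faults giving observed 1 are {M0 stuck-at-1, M1 stuck-at-1, M2 stuck-at-1, M3 stuck-at-0, M4 stuck-at-0, M5 stuck-at-0, M6 stuck-at-1}.
Test 2 (a=0, b=0, c=0, d=0): fault-free M0=0, M1=0, M2=0, M3=1, M4=1, M5=1, M6=0 → 0; observed 0. Eliminates M1 stuck-at-1, M2 stuck-at-1, M3 stuck-at-0, M4 stuck-at-0, M5 stuck-at-0, M6 stuck-at-1.
Only M0 stuck-at-1 is consistent with every test.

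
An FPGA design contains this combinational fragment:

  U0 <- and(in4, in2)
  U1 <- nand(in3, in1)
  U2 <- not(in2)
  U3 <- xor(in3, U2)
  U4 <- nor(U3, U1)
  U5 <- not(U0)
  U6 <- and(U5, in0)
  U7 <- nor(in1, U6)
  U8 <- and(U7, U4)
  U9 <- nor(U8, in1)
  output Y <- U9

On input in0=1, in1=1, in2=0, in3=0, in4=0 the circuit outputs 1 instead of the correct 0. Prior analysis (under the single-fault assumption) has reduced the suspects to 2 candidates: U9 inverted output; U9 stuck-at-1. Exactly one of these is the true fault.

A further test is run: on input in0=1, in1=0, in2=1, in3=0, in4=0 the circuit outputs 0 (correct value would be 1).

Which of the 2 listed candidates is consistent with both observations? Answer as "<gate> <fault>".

Evaluate each candidate on input in0=1, in1=0, in2=1, in3=0, in4=0:
  U9 inverted output: U0=0, U1=1, U2=0, U3=0, U4=0, U5=1, U6=1, U7=0, U8=0, U9=0 [inverted output] → 0 — matches
  U9 stuck-at-1: U0=0, U1=1, U2=0, U3=0, U4=0, U5=1, U6=1, U7=0, U8=0, U9=1 [stuck-at-1] → 1 — eliminated
Only U9 inverted output reproduces the observed 0.

U9 inverted output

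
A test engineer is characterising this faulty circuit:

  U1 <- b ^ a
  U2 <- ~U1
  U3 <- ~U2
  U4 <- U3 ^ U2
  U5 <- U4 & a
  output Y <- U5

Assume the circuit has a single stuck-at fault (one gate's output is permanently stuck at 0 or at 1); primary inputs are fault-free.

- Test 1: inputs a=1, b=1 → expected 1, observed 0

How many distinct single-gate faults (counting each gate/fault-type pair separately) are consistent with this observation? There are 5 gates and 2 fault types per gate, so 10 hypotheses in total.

3

Fault-free: U1=0, U2=1, U3=0, U4=1, U5=1 → 1. Observed 0.
  U1 stuck-at-0: output 1 ✗
  U1 stuck-at-1: output 1 ✗
  U2 stuck-at-0: output 1 ✗
  U2 stuck-at-1: output 1 ✗
  U3 stuck-at-0: output 1 ✗
  U3 stuck-at-1: output 0 ✓
  U4 stuck-at-0: output 0 ✓
  U4 stuck-at-1: output 1 ✗
  U5 stuck-at-0: output 0 ✓
  U5 stuck-at-1: output 1 ✗
Consistent faults: {U3 stuck-at-1, U4 stuck-at-0, U5 stuck-at-0} — 3 in all.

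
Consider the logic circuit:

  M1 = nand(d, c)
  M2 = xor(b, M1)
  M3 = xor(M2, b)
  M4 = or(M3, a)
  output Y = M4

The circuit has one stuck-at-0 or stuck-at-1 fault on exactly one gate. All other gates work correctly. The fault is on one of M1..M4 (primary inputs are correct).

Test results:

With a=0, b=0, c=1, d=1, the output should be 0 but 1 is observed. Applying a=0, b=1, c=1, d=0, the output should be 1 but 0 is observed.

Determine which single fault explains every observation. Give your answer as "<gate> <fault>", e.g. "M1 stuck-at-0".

Fault-free values for test 1 (a=0, b=0, c=1, d=1): M1=0, M2=0, M3=0, M4=0, giving Y=0. Observed 1.
Test 1: faults giving observed 1 are {M1 stuck-at-1, M2 stuck-at-1, M3 stuck-at-1, M4 stuck-at-1}.
Test 2 (a=0, b=1, c=1, d=0): fault-free M1=1, M2=0, M3=1, M4=1 → 1; observed 0. Eliminates M1 stuck-at-1, M3 stuck-at-1, M4 stuck-at-1.
Only M2 stuck-at-1 is consistent with every test.

M2 stuck-at-1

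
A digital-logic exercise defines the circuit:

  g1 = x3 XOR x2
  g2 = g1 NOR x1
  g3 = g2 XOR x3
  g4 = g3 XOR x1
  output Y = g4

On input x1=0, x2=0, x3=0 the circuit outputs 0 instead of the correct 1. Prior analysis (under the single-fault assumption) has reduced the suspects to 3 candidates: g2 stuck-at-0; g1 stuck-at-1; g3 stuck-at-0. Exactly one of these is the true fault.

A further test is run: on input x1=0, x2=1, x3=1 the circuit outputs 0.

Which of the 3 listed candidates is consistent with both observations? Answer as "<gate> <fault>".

g3 stuck-at-0

Evaluate each candidate on input x1=0, x2=1, x3=1:
  g2 stuck-at-0: g1=0, g2=0 [stuck-at-0], g3=1, g4=1 → 1 — eliminated
  g1 stuck-at-1: g1=1 [stuck-at-1], g2=0, g3=1, g4=1 → 1 — eliminated
  g3 stuck-at-0: g1=0, g2=1, g3=0 [stuck-at-0], g4=0 → 0 — matches
Only g3 stuck-at-0 reproduces the observed 0.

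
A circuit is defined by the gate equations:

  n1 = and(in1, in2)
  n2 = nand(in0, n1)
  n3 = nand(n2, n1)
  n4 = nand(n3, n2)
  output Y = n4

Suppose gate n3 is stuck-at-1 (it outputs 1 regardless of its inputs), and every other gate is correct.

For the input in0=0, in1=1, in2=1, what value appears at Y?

0

Propagate with n3 forced: n1=1, n2=1, n3=1 [stuck-at-1], n4=0.
So Y = 0. (Without the fault it would be 1.)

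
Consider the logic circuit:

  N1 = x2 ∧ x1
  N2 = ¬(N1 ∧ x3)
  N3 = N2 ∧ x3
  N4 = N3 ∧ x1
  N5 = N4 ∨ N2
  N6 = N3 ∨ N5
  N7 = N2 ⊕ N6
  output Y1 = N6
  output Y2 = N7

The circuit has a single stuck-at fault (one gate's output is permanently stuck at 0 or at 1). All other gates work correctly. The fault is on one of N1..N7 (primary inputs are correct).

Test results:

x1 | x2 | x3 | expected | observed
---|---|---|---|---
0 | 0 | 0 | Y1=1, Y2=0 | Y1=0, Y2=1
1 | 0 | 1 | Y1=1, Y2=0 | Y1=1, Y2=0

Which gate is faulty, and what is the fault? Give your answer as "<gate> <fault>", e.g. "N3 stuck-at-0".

N5 stuck-at-0

Fault-free values for test 1 (x1=0, x2=0, x3=0): N1=0, N2=1, N3=0, N4=0, N5=1, N6=1, N7=0, giving Y1=1, Y2=0. Observed Y1=0, Y2=1.
Test 1: faults giving observed Y1=0, Y2=1 are {N5 stuck-at-0, N6 stuck-at-0}.
Test 2 (x1=1, x2=0, x3=1): fault-free N1=0, N2=1, N3=1, N4=1, N5=1, N6=1, N7=0 → Y1=1, Y2=0; observed Y1=1, Y2=0. Eliminates N6 stuck-at-0.
Only N5 stuck-at-0 is consistent with every test.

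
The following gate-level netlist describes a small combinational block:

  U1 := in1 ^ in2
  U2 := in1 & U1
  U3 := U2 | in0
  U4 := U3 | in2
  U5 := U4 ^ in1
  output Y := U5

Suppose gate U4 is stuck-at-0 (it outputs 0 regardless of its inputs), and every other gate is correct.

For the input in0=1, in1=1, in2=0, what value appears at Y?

1

Propagate with U4 forced: U1=1, U2=1, U3=1, U4=0 [stuck-at-0], U5=1.
So Y = 1. (Without the fault it would be 0.)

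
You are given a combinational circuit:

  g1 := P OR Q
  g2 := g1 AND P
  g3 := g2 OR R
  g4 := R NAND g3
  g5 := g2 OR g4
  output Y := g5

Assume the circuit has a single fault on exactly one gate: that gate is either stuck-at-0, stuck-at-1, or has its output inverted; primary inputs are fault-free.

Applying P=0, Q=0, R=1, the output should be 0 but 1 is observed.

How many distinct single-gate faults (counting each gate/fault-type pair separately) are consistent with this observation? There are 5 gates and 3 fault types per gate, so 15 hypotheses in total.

Fault-free: g1=0, g2=0, g3=1, g4=0, g5=0 → 0. Observed 1.
  g1: none of the 3 fault types match ✗
  g2: stuck-at-1, inverted output ✓; others ✗
  g3: stuck-at-0, inverted output ✓; others ✗
  g4: stuck-at-1, inverted output ✓; others ✗
  g5: stuck-at-1, inverted output ✓; others ✗
Consistent faults: {g2 stuck-at-1, g2 inverted output, g3 stuck-at-0, g3 inverted output, g4 stuck-at-1, g4 inverted output, g5 stuck-at-1, g5 inverted output} — 8 in all.

8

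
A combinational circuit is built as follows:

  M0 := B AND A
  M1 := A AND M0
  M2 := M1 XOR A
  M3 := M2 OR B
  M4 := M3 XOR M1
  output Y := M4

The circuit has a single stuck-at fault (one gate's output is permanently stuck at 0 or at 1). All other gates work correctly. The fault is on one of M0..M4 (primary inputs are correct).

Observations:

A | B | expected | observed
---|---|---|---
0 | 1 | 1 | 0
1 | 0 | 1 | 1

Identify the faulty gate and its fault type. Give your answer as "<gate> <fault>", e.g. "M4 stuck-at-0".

Fault-free values for test 1 (A=0, B=1): M0=0, M1=0, M2=0, M3=1, M4=1, giving Y=1. Observed 0.
Test 1: faults giving observed 0 are {M1 stuck-at-1, M3 stuck-at-0, M4 stuck-at-0}.
Test 2 (A=1, B=0): fault-free M0=0, M1=0, M2=1, M3=1, M4=1 → 1; observed 1. Eliminates M3 stuck-at-0, M4 stuck-at-0.
Only M1 stuck-at-1 is consistent with every test.

M1 stuck-at-1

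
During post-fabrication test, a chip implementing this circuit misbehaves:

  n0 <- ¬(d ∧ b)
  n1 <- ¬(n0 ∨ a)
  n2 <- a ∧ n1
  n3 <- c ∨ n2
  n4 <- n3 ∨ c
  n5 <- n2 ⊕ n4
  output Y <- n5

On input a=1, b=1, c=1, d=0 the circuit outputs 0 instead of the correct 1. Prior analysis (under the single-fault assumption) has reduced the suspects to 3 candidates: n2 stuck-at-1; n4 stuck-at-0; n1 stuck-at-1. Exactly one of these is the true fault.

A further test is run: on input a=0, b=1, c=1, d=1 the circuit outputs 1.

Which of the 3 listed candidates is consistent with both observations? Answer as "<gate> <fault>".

n1 stuck-at-1

Evaluate each candidate on input a=0, b=1, c=1, d=1:
  n2 stuck-at-1: n0=0, n1=1, n2=1 [stuck-at-1], n3=1, n4=1, n5=0 → 0 — eliminated
  n4 stuck-at-0: n0=0, n1=1, n2=0, n3=1, n4=0 [stuck-at-0], n5=0 → 0 — eliminated
  n1 stuck-at-1: n0=0, n1=1 [stuck-at-1], n2=0, n3=1, n4=1, n5=1 → 1 — matches
Only n1 stuck-at-1 reproduces the observed 1.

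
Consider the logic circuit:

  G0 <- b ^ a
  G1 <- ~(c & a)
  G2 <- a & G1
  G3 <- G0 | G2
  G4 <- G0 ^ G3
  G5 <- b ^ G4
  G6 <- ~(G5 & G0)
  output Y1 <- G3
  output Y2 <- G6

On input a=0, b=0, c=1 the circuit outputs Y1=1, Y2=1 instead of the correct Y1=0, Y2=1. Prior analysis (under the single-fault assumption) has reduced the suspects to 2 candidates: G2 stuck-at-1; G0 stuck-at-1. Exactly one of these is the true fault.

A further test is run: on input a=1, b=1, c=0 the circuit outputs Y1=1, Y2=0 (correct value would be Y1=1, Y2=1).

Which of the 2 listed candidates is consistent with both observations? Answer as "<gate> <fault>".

Evaluate each candidate on input a=1, b=1, c=0:
  G2 stuck-at-1: G0=0, G1=1, G2=1 [stuck-at-1], G3=1, G4=1, G5=0, G6=1 → Y1=1, Y2=1 — eliminated
  G0 stuck-at-1: G0=1 [stuck-at-1], G1=1, G2=1, G3=1, G4=0, G5=1, G6=0 → Y1=1, Y2=0 — matches
Only G0 stuck-at-1 reproduces the observed Y1=1, Y2=0.

G0 stuck-at-1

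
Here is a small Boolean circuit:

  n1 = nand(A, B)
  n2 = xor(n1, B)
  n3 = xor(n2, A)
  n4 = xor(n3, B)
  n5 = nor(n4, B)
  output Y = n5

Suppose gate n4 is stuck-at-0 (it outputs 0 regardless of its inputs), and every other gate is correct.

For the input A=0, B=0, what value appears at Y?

1

Propagate with n4 forced: n1=1, n2=1, n3=1, n4=0 [stuck-at-0], n5=1.
So Y = 1. (Without the fault it would be 0.)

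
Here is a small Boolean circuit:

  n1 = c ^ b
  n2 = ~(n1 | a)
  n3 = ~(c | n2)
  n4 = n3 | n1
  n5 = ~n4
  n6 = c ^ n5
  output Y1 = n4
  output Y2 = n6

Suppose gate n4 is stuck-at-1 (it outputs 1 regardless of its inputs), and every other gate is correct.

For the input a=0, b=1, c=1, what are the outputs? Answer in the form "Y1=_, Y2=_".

Propagate with n4 forced: n1=0, n2=1, n3=0, n4=1 [stuck-at-1], n5=0, n6=1.
So the outputs are Y1=1, Y2=1. (Without the fault they would be Y1=0, Y2=0.)

Y1=1, Y2=1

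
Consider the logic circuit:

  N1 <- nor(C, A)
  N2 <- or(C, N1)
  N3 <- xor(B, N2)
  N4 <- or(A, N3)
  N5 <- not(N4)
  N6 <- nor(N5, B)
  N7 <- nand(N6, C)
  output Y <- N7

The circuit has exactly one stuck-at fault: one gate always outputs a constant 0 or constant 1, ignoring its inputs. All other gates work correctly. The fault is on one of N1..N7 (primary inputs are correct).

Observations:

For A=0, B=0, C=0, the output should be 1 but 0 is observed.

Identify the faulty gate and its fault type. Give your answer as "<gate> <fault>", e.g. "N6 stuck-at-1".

Fault-free values for test 1 (A=0, B=0, C=0): N1=1, N2=1, N3=1, N4=1, N5=0, N6=1, N7=1, giving Y=1. Observed 0.
Test 1: faults giving observed 0 are {N7 stuck-at-0}.
Only N7 stuck-at-0 is consistent with every test.

N7 stuck-at-0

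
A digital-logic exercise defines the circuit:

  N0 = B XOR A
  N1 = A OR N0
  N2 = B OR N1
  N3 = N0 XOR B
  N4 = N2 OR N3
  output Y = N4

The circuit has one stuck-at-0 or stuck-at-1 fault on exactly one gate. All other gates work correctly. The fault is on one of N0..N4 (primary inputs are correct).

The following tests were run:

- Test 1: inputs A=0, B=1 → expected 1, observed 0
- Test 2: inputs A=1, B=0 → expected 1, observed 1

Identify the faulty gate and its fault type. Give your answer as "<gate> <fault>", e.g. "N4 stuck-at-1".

Fault-free values for test 1 (A=0, B=1): N0=1, N1=1, N2=1, N3=0, N4=1, giving Y=1. Observed 0.
Test 1: faults giving observed 0 are {N2 stuck-at-0, N4 stuck-at-0}.
Test 2 (A=1, B=0): fault-free N0=1, N1=1, N2=1, N3=1, N4=1 → 1; observed 1. Eliminates N4 stuck-at-0.
Only N2 stuck-at-0 is consistent with every test.

N2 stuck-at-0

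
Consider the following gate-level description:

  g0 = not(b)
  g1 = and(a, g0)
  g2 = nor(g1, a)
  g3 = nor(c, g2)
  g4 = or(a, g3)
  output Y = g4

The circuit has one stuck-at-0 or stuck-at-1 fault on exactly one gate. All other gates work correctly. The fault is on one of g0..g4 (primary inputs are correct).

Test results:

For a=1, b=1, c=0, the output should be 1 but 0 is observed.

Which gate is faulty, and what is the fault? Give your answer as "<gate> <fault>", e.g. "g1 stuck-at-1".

Fault-free values for test 1 (a=1, b=1, c=0): g0=0, g1=0, g2=0, g3=1, g4=1, giving Y=1. Observed 0.
Test 1: faults giving observed 0 are {g4 stuck-at-0}.
Only g4 stuck-at-0 is consistent with every test.

g4 stuck-at-0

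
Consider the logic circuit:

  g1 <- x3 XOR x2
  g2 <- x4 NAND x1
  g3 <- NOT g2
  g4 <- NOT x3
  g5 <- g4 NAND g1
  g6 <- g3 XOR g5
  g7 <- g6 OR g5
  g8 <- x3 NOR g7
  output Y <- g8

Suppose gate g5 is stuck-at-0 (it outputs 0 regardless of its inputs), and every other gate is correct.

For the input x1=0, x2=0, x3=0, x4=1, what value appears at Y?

1

Propagate with g5 forced: g1=0, g2=1, g3=0, g4=1, g5=0 [stuck-at-0], g6=0, g7=0, g8=1.
So Y = 1. (Without the fault it would be 0.)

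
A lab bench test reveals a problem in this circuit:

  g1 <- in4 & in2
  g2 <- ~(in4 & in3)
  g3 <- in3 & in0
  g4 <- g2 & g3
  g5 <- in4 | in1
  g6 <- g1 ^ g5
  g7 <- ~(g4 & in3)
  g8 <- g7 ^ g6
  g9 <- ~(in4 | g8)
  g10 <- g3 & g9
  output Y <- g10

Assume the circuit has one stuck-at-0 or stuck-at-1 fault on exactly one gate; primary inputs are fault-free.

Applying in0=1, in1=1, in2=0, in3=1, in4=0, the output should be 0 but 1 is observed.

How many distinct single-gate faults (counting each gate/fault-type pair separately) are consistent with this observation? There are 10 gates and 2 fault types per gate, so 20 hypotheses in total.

Fault-free: g1=0, g2=1, g3=1, g4=1, g5=1, g6=1, g7=0, g8=1, g9=0, g10=0 → 0. Observed 1.
  g1: stuck-at-1 ✓; others ✗
  g2: stuck-at-0 ✓; others ✗
  g3: none of the 2 fault types match ✗
  g4: stuck-at-0 ✓; others ✗
  g5: stuck-at-0 ✓; others ✗
  g6: stuck-at-0 ✓; others ✗
  g7: stuck-at-1 ✓; others ✗
  g8: stuck-at-0 ✓; others ✗
  g9: stuck-at-1 ✓; others ✗
  g10: stuck-at-1 ✓; others ✗
Consistent faults: {g1 stuck-at-1, g2 stuck-at-0, g4 stuck-at-0, g5 stuck-at-0, g6 stuck-at-0, g7 stuck-at-1, g8 stuck-at-0, g9 stuck-at-1, g10 stuck-at-1} — 9 in all.

9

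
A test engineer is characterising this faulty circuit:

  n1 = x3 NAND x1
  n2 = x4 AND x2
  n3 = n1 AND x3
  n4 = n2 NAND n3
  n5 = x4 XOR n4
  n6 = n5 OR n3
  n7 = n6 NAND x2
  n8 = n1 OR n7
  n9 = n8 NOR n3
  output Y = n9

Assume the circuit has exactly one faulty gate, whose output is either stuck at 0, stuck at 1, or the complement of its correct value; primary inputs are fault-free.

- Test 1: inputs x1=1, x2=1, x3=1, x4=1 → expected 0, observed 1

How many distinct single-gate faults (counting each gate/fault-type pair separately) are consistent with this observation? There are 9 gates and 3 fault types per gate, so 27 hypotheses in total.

12

Fault-free: n1=0, n2=1, n3=0, n4=1, n5=0, n6=0, n7=1, n8=1, n9=0 → 0. Observed 1.
  n1: none of the 3 fault types match ✗
  n2: none of the 3 fault types match ✗
  n3: none of the 3 fault types match ✗
  n4: stuck-at-0, inverted output ✓; others ✗
  n5: stuck-at-1, inverted output ✓; others ✗
  n6: stuck-at-1, inverted output ✓; others ✗
  n7: stuck-at-0, inverted output ✓; others ✗
  n8: stuck-at-0, inverted output ✓; others ✗
  n9: stuck-at-1, inverted output ✓; others ✗
Consistent faults: {n4 stuck-at-0, n4 inverted output, n5 stuck-at-1, n5 inverted output, n6 stuck-at-1, n6 inverted output, n7 stuck-at-0, n7 inverted output, n8 stuck-at-0, n8 inverted output, n9 stuck-at-1, n9 inverted output} — 12 in all.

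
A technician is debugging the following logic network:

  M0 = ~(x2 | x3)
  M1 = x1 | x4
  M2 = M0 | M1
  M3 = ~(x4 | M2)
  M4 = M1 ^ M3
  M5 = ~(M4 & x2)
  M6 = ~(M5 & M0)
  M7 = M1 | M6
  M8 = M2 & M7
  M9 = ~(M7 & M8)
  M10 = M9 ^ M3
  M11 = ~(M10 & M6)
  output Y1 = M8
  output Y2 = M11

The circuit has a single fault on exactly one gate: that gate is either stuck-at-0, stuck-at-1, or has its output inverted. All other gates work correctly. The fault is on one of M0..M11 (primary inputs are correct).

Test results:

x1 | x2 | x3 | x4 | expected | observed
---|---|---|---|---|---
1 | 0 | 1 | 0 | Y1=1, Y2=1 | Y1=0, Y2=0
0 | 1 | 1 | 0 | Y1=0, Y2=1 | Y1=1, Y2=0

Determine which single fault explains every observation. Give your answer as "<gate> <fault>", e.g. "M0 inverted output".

M8 inverted output

Fault-free values for test 1 (x1=1, x2=0, x3=1, x4=0): M0=0, M1=1, M2=1, M3=0, M4=1, M5=1, M6=1, M7=1, M8=1, M9=0, M10=0, M11=1, giving Y1=1, Y2=1. Observed Y1=0, Y2=0.
Test 1: faults giving observed Y1=0, Y2=0 are {M7 stuck-at-0, M7 inverted output, M8 stuck-at-0, M8 inverted output}.
Test 2 (x1=0, x2=1, x3=1, x4=0): fault-free M0=0, M1=0, M2=0, M3=1, M4=1, M5=0, M6=1, M7=1, M8=0, M9=1, M10=0, M11=1 → Y1=0, Y2=1; observed Y1=1, Y2=0. Eliminates M7 stuck-at-0, M7 inverted output, M8 stuck-at-0.
Only M8 inverted output is consistent with every test.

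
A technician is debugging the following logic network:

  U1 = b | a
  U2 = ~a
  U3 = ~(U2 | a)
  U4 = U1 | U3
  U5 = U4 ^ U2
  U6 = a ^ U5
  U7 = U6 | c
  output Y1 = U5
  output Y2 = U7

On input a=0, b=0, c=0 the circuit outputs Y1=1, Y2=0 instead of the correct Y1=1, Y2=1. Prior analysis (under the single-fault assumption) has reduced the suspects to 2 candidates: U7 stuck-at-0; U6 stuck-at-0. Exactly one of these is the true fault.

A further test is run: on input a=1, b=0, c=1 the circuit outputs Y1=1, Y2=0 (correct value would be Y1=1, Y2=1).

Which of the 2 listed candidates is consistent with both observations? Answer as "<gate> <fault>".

U7 stuck-at-0

Evaluate each candidate on input a=1, b=0, c=1:
  U7 stuck-at-0: U1=1, U2=0, U3=0, U4=1, U5=1, U6=0, U7=0 [stuck-at-0] → Y1=1, Y2=0 — matches
  U6 stuck-at-0: U1=1, U2=0, U3=0, U4=1, U5=1, U6=0 [stuck-at-0], U7=1 → Y1=1, Y2=1 — eliminated
Only U7 stuck-at-0 reproduces the observed Y1=1, Y2=0.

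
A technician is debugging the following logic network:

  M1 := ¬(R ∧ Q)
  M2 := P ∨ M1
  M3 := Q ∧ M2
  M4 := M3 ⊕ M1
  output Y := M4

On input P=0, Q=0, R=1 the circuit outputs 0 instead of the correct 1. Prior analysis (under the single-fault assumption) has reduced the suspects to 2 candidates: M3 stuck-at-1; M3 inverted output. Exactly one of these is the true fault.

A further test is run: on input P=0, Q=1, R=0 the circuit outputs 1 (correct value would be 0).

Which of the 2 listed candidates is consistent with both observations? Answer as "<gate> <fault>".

Evaluate each candidate on input P=0, Q=1, R=0:
  M3 stuck-at-1: M1=1, M2=1, M3=1 [stuck-at-1], M4=0 → 0 — eliminated
  M3 inverted output: M1=1, M2=1, M3=0 [inverted output], M4=1 → 1 — matches
Only M3 inverted output reproduces the observed 1.

M3 inverted output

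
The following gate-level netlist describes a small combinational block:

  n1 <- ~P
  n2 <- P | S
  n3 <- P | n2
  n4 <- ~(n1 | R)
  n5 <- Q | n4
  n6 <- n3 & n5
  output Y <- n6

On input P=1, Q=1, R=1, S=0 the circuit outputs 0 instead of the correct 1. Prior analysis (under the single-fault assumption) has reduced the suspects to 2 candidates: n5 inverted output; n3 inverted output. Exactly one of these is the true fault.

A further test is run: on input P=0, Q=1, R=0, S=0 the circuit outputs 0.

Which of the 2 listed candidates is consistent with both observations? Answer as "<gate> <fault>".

n5 inverted output

Evaluate each candidate on input P=0, Q=1, R=0, S=0:
  n5 inverted output: n1=1, n2=0, n3=0, n4=0, n5=0 [inverted output], n6=0 → 0 — matches
  n3 inverted output: n1=1, n2=0, n3=1 [inverted output], n4=0, n5=1, n6=1 → 1 — eliminated
Only n5 inverted output reproduces the observed 0.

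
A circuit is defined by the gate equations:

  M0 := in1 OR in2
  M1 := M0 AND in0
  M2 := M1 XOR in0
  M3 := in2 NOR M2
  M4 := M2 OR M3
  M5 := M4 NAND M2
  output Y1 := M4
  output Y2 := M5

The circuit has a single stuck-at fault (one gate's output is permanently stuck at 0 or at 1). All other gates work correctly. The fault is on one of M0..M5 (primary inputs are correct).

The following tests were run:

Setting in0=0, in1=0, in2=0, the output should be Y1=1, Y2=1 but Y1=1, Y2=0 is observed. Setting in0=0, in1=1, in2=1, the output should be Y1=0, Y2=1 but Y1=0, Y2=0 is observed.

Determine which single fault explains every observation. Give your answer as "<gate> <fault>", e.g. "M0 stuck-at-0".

Fault-free values for test 1 (in0=0, in1=0, in2=0): M0=0, M1=0, M2=0, M3=1, M4=1, M5=1, giving Y1=1, Y2=1. Observed Y1=1, Y2=0.
Test 1: faults giving observed Y1=1, Y2=0 are {M1 stuck-at-1, M2 stuck-at-1, M5 stuck-at-0}.
Test 2 (in0=0, in1=1, in2=1): fault-free M0=1, M1=0, M2=0, M3=0, M4=0, M5=1 → Y1=0, Y2=1; observed Y1=0, Y2=0. Eliminates M1 stuck-at-1, M2 stuck-at-1.
Only M5 stuck-at-0 is consistent with every test.

M5 stuck-at-0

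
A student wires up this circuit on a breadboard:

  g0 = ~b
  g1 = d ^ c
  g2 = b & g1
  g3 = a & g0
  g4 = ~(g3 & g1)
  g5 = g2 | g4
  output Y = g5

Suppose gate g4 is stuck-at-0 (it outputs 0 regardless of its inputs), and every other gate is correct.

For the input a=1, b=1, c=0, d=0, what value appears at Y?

0

Propagate with g4 forced: g0=0, g1=0, g2=0, g3=0, g4=0 [stuck-at-0], g5=0.
So Y = 0. (Without the fault it would be 1.)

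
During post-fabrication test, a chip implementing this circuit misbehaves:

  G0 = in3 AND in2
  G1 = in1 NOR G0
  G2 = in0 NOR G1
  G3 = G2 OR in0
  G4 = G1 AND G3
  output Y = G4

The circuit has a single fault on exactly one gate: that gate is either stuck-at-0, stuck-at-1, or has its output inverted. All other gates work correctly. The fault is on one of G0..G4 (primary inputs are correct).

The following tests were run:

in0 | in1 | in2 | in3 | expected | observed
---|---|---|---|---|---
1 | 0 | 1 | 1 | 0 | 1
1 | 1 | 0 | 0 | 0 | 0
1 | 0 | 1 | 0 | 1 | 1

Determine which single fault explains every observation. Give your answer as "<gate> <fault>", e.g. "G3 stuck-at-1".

Fault-free values for test 1 (in0=1, in1=0, in2=1, in3=1): G0=1, G1=0, G2=0, G3=1, G4=0, giving Y=0. Observed 1.
Test 1: faults giving observed 1 are {G0 stuck-at-0, G0 inverted output, G1 stuck-at-1, G1 inverted output, G4 stuck-at-1, G4 inverted output}.
Test 2 (in0=1, in1=1, in2=0, in3=0): fault-free G0=0, G1=0, G2=0, G3=1, G4=0 → 0; observed 0. Eliminates G1 stuck-at-1, G1 inverted output, G4 stuck-at-1, G4 inverted output.
Test 3 (in0=1, in1=0, in2=1, in3=0): fault-free G0=0, G1=1, G2=0, G3=1, G4=1 → 1; observed 1. Eliminates G0 inverted output.
Only G0 stuck-at-0 is consistent with every test.

G0 stuck-at-0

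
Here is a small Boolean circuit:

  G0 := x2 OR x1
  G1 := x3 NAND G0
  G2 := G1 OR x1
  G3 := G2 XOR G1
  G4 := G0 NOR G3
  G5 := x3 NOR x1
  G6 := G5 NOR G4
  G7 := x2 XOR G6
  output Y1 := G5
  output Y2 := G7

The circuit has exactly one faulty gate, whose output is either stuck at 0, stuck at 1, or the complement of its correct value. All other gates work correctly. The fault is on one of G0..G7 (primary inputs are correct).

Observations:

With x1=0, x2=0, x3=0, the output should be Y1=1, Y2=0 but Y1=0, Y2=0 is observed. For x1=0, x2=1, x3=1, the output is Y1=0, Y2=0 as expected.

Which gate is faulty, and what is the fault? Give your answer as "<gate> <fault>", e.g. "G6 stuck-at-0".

G5 stuck-at-0

Fault-free values for test 1 (x1=0, x2=0, x3=0): G0=0, G1=1, G2=1, G3=0, G4=1, G5=1, G6=0, G7=0, giving Y1=1, Y2=0. Observed Y1=0, Y2=0.
Test 1: faults giving observed Y1=0, Y2=0 are {G5 stuck-at-0, G5 inverted output}.
Test 2 (x1=0, x2=1, x3=1): fault-free G0=1, G1=0, G2=0, G3=0, G4=0, G5=0, G6=1, G7=0 → Y1=0, Y2=0; observed Y1=0, Y2=0. Eliminates G5 inverted output.
Only G5 stuck-at-0 is consistent with every test.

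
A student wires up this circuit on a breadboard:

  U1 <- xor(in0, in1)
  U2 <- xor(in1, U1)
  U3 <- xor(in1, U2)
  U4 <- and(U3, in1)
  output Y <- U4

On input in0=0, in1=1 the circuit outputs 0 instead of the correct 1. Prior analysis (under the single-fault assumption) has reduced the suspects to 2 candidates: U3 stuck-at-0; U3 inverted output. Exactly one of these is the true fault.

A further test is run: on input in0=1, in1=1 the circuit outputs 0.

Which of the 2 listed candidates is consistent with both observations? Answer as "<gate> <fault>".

Evaluate each candidate on input in0=1, in1=1:
  U3 stuck-at-0: U1=0, U2=1, U3=0 [stuck-at-0], U4=0 → 0 — matches
  U3 inverted output: U1=0, U2=1, U3=1 [inverted output], U4=1 → 1 — eliminated
Only U3 stuck-at-0 reproduces the observed 0.

U3 stuck-at-0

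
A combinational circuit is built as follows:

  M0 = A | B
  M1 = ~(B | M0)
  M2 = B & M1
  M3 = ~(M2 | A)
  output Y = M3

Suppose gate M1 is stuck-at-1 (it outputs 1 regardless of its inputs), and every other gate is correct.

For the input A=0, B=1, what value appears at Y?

0

Propagate with M1 forced: M0=1, M1=1 [stuck-at-1], M2=1, M3=0.
So Y = 0. (Without the fault it would be 1.)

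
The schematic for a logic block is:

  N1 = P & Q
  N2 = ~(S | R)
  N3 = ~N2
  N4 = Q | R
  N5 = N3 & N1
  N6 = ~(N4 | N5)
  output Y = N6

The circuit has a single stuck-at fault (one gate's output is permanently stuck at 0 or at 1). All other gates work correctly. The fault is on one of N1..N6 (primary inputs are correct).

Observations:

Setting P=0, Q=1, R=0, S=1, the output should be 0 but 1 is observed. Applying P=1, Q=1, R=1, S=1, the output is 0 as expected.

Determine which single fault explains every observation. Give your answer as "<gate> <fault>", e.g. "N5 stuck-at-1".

Fault-free values for test 1 (P=0, Q=1, R=0, S=1): N1=0, N2=0, N3=1, N4=1, N5=0, N6=0, giving Y=0. Observed 1.
Test 1: faults giving observed 1 are {N4 stuck-at-0, N6 stuck-at-1}.
Test 2 (P=1, Q=1, R=1, S=1): fault-free N1=1, N2=0, N3=1, N4=1, N5=1, N6=0 → 0; observed 0. Eliminates N6 stuck-at-1.
Only N4 stuck-at-0 is consistent with every test.

N4 stuck-at-0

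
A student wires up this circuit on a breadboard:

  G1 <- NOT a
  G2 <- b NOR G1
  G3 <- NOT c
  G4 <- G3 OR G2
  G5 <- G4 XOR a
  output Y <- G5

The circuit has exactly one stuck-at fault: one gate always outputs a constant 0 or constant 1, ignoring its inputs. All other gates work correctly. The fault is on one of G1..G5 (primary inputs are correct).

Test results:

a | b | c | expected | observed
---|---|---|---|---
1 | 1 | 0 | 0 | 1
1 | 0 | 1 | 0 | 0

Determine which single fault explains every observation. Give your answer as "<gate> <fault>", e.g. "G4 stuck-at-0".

G3 stuck-at-0

Fault-free values for test 1 (a=1, b=1, c=0): G1=0, G2=0, G3=1, G4=1, G5=0, giving Y=0. Observed 1.
Test 1: faults giving observed 1 are {G3 stuck-at-0, G4 stuck-at-0, G5 stuck-at-1}.
Test 2 (a=1, b=0, c=1): fault-free G1=0, G2=1, G3=0, G4=1, G5=0 → 0; observed 0. Eliminates G4 stuck-at-0, G5 stuck-at-1.
Only G3 stuck-at-0 is consistent with every test.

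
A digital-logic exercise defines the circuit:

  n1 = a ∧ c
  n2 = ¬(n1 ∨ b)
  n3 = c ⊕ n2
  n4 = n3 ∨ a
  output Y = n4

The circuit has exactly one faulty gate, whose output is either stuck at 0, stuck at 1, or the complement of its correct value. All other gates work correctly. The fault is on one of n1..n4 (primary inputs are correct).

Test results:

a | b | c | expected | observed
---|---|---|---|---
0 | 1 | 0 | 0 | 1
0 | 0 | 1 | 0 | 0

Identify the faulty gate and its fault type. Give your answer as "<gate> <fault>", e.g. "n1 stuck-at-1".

n2 stuck-at-1

Fault-free values for test 1 (a=0, b=1, c=0): n1=0, n2=0, n3=0, n4=0, giving Y=0. Observed 1.
Test 1: faults giving observed 1 are {n2 stuck-at-1, n2 inverted output, n3 stuck-at-1, n3 inverted output, n4 stuck-at-1, n4 inverted output}.
Test 2 (a=0, b=0, c=1): fault-free n1=0, n2=1, n3=0, n4=0 → 0; observed 0. Eliminates n2 inverted output, n3 stuck-at-1, n3 inverted output, n4 stuck-at-1, n4 inverted output.
Only n2 stuck-at-1 is consistent with every test.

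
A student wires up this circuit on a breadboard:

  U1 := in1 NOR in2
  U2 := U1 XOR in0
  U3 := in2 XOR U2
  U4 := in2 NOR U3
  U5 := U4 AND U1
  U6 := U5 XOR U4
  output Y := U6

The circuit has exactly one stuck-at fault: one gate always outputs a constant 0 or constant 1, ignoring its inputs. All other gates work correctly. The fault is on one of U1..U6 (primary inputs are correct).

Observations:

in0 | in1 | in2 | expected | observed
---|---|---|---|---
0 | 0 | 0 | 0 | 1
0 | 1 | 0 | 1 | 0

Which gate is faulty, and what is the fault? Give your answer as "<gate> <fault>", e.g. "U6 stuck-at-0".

Fault-free values for test 1 (in0=0, in1=0, in2=0): U1=1, U2=1, U3=1, U4=0, U5=0, U6=0, giving Y=0. Observed 1.
Test 1: faults giving observed 1 are {U1 stuck-at-0, U5 stuck-at-1, U6 stuck-at-1}.
Test 2 (in0=0, in1=1, in2=0): fault-free U1=0, U2=0, U3=0, U4=1, U5=0, U6=1 → 1; observed 0. Eliminates U1 stuck-at-0, U6 stuck-at-1.
Only U5 stuck-at-1 is consistent with every test.

U5 stuck-at-1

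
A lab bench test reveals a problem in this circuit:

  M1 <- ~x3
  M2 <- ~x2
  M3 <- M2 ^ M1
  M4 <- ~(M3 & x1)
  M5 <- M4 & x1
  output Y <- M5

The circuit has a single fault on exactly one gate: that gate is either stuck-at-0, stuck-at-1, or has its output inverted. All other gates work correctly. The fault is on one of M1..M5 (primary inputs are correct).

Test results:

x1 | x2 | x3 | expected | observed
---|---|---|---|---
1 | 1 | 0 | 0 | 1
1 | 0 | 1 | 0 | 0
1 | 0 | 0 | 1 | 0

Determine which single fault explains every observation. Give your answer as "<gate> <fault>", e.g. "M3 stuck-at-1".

Fault-free values for test 1 (x1=1, x2=1, x3=0): M1=1, M2=0, M3=1, M4=0, M5=0, giving Y=0. Observed 1.
Test 1: faults giving observed 1 are {M1 stuck-at-0, M1 inverted output, M2 stuck-at-1, M2 inverted output, M3 stuck-at-0, M3 inverted output, M4 stuck-at-1, M4 inverted output, M5 stuck-at-1, M5 inverted output}.
Test 2 (x1=1, x2=0, x3=1): fault-free M1=0, M2=1, M3=1, M4=0, M5=0 → 0; observed 0. Eliminates M1 inverted output, M2 inverted output, M3 stuck-at-0, M3 inverted output, M4 stuck-at-1, M4 inverted output, M5 stuck-at-1, M5 inverted output.
Test 3 (x1=1, x2=0, x3=0): fault-free M1=1, M2=1, M3=0, M4=1, M5=1 → 1; observed 0. Eliminates M2 stuck-at-1.
Only M1 stuck-at-0 is consistent with every test.

M1 stuck-at-0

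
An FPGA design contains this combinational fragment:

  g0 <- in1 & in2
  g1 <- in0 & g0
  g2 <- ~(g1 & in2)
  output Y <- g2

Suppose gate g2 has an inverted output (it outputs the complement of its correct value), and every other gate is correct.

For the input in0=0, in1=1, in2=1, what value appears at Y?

Propagate with g2 forced: g0=1, g1=0, g2=0 [inverted output].
So Y = 0. (Without the fault it would be 1.)

0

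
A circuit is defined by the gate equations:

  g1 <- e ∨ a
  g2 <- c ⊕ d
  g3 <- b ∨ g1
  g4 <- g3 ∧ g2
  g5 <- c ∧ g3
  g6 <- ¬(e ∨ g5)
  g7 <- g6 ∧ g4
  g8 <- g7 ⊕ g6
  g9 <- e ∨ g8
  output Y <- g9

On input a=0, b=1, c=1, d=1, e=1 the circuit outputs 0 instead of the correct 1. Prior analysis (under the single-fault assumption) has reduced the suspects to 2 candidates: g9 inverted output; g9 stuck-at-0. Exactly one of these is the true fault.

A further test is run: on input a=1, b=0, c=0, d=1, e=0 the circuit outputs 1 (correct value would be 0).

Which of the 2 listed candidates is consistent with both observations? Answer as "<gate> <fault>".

g9 inverted output

Evaluate each candidate on input a=1, b=0, c=0, d=1, e=0:
  g9 inverted output: g1=1, g2=1, g3=1, g4=1, g5=0, g6=1, g7=1, g8=0, g9=1 [inverted output] → 1 — matches
  g9 stuck-at-0: g1=1, g2=1, g3=1, g4=1, g5=0, g6=1, g7=1, g8=0, g9=0 [stuck-at-0] → 0 — eliminated
Only g9 inverted output reproduces the observed 1.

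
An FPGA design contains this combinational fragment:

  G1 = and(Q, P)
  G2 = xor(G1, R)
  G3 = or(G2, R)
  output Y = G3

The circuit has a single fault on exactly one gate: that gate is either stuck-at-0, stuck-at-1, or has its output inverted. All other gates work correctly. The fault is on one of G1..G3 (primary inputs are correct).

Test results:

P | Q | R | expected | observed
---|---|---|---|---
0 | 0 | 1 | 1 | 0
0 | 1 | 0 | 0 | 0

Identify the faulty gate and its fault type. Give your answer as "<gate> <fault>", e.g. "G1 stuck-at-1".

G3 stuck-at-0

Fault-free values for test 1 (P=0, Q=0, R=1): G1=0, G2=1, G3=1, giving Y=1. Observed 0.
Test 1: faults giving observed 0 are {G3 stuck-at-0, G3 inverted output}.
Test 2 (P=0, Q=1, R=0): fault-free G1=0, G2=0, G3=0 → 0; observed 0. Eliminates G3 inverted output.
Only G3 stuck-at-0 is consistent with every test.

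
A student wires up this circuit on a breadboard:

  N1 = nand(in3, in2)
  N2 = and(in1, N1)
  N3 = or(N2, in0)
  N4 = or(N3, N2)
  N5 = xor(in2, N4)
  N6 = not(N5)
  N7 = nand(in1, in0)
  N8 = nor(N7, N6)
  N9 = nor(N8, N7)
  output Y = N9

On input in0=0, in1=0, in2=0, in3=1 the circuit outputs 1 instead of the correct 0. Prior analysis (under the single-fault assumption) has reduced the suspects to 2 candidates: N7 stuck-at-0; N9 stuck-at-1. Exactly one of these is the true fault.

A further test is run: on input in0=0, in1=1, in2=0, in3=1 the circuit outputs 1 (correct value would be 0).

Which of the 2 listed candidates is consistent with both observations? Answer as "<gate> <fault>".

N9 stuck-at-1

Evaluate each candidate on input in0=0, in1=1, in2=0, in3=1:
  N7 stuck-at-0: N1=1, N2=1, N3=1, N4=1, N5=1, N6=0, N7=0 [stuck-at-0], N8=1, N9=0 → 0 — eliminated
  N9 stuck-at-1: N1=1, N2=1, N3=1, N4=1, N5=1, N6=0, N7=1, N8=0, N9=1 [stuck-at-1] → 1 — matches
Only N9 stuck-at-1 reproduces the observed 1.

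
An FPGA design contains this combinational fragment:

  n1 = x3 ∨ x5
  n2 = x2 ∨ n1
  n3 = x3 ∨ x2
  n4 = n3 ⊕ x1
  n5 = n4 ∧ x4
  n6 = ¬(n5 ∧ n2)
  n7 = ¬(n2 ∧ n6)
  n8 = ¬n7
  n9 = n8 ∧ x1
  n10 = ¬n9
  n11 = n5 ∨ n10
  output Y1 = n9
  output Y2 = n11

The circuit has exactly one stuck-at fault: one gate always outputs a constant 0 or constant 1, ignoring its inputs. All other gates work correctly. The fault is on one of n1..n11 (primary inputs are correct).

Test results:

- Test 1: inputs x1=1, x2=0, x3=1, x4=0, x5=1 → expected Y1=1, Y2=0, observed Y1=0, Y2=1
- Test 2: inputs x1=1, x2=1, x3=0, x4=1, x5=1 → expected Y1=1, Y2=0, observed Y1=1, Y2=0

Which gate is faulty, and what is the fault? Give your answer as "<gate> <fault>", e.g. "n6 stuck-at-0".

n1 stuck-at-0

Fault-free values for test 1 (x1=1, x2=0, x3=1, x4=0, x5=1): n1=1, n2=1, n3=1, n4=0, n5=0, n6=1, n7=0, n8=1, n9=1, n10=0, n11=0, giving Y1=1, Y2=0. Observed Y1=0, Y2=1.
Test 1: faults giving observed Y1=0, Y2=1 are {n1 stuck-at-0, n2 stuck-at-0, n5 stuck-at-1, n6 stuck-at-0, n7 stuck-at-1, n8 stuck-at-0, n9 stuck-at-0}.
Test 2 (x1=1, x2=1, x3=0, x4=1, x5=1): fault-free n1=1, n2=1, n3=1, n4=0, n5=0, n6=1, n7=0, n8=1, n9=1, n10=0, n11=0 → Y1=1, Y2=0; observed Y1=1, Y2=0. Eliminates n2 stuck-at-0, n5 stuck-at-1, n6 stuck-at-0, n7 stuck-at-1, n8 stuck-at-0, n9 stuck-at-0.
Only n1 stuck-at-0 is consistent with every test.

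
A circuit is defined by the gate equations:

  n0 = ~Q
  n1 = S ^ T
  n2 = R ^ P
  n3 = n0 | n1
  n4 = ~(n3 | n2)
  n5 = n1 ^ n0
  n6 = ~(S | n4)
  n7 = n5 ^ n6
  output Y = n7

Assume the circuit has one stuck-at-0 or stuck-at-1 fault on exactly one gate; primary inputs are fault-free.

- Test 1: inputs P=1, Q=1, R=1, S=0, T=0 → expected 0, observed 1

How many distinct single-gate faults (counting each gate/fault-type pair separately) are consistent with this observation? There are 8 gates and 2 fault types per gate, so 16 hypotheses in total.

6

Fault-free: n0=0, n1=0, n2=0, n3=0, n4=1, n5=0, n6=0, n7=0 → 0. Observed 1.
  n0: none of the 2 fault types match ✗
  n1: none of the 2 fault types match ✗
  n2: stuck-at-1 ✓; others ✗
  n3: stuck-at-1 ✓; others ✗
  n4: stuck-at-0 ✓; others ✗
  n5: stuck-at-1 ✓; others ✗
  n6: stuck-at-1 ✓; others ✗
  n7: stuck-at-1 ✓; others ✗
Consistent faults: {n2 stuck-at-1, n3 stuck-at-1, n4 stuck-at-0, n5 stuck-at-1, n6 stuck-at-1, n7 stuck-at-1} — 6 in all.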